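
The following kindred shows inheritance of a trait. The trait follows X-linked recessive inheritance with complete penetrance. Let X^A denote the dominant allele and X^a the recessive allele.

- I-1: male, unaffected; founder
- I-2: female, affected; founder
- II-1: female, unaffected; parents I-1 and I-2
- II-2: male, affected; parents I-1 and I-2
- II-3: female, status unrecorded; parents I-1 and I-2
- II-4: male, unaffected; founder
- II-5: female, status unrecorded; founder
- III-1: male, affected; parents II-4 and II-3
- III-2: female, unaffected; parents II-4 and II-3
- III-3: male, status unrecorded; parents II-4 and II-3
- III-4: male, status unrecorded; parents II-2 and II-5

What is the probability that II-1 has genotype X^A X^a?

1

II-1 is unaffected so carries A and received a from I-2 (X^a X^a), so II-1 is X^A X^a, giving P(X^A X^a) = 1.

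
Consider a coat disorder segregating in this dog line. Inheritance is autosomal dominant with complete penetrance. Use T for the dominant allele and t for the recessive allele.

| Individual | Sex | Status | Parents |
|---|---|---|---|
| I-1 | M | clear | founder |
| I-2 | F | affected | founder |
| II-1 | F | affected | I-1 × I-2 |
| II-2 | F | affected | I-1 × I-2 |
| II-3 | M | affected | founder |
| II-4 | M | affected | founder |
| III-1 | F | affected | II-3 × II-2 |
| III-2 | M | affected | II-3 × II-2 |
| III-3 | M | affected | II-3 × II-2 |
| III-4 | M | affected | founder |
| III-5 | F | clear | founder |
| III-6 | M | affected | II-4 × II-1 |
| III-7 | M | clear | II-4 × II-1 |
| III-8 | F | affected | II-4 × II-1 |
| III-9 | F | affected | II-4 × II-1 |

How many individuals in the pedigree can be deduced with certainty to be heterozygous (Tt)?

Obligate heterozygotes: II-1 is affected so carries T and received t from I-1 (tt), so II-1 is Tt; II-2 is affected so carries T and received t from I-1 (tt), so II-2 is Tt; II-4 is affected so carries T and passed t to III-7 (tt), so II-4 is Tt.
Every other individual is either homozygous by phenotype or has at least one consistent homozygous assignment, so the count is 3.

3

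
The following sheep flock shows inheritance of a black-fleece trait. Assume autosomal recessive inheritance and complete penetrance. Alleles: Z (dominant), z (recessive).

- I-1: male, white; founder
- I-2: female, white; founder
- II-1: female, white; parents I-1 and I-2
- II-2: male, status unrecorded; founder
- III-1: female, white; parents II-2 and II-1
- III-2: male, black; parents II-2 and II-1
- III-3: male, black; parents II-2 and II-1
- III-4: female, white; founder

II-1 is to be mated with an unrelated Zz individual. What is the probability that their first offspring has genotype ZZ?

II-1 is white so carries Z and passed z to III-2 (zz), so II-1 is Zz.
The cross gives 1/4 ZZ : 1/2 Zz : 1/4 zz, so P(offspring has genotype ZZ) = 1/4.

1/4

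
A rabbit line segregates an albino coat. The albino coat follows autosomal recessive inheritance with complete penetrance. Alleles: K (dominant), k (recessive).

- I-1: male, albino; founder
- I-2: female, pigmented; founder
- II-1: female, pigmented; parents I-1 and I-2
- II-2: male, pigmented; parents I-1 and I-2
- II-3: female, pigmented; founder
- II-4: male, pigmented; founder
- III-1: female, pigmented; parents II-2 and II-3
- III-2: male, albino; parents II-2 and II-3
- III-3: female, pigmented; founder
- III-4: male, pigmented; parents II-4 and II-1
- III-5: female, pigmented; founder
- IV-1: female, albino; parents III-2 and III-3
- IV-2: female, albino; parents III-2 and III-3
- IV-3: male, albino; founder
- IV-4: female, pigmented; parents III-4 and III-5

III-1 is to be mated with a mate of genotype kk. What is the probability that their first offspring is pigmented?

2/3

II-2 is pigmented so carries K and received k from I-1 (kk), so II-2 is Kk.
II-3 is pigmented so carries K and passed k to III-2 (kk), so II-3 is Kk.
III-1 is a pigmented offspring of II-2 (Kk) × II-3 (Kk), whose cross gives 1/4 KK : 1/2 Kk : 1/4 kk; conditioning on being pigmented, III-1 is KK with probability 1/3, Kk with probability 2/3.
Summing over parental genotype combinations, P(offspring is pigmented) = 1/3·1 + 2/3·1/2 = 2/3.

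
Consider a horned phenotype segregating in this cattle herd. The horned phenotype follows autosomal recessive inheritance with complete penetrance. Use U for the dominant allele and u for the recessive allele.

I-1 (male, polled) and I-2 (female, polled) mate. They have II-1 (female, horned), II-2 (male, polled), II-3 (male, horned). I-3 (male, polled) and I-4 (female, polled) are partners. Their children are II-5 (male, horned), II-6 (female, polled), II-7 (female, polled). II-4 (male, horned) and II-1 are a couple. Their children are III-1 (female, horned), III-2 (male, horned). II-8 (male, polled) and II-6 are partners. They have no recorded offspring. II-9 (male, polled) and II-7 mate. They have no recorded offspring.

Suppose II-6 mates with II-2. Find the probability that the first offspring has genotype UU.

I-3 is polled so carries U and passed u to II-5 (uu), so I-3 is Uu.
I-4 is polled so carries U and passed u to II-5 (uu), so I-4 is Uu.
II-6 is a polled offspring of I-3 (Uu) × I-4 (Uu), whose cross gives 1/4 UU : 1/2 Uu : 1/4 uu; conditioning on being polled, II-6 is UU with probability 1/3, Uu with probability 2/3.
I-1 is polled so carries U and passed u to II-1 (uu), so I-1 is Uu.
I-2 is polled so carries U and passed u to II-1 (uu), so I-2 is Uu.
II-2 is a polled offspring of I-1 (Uu) × I-2 (Uu), whose cross gives 1/4 UU : 1/2 Uu : 1/4 uu; conditioning on being polled, II-2 is UU with probability 1/3, Uu with probability 2/3.
Summing over parental genotype combinations, P(offspring has genotype UU) = 1/9·1 + 2/9·1/2 + 2/9·1/2 + 4/9·1/4 = 4/9.

4/9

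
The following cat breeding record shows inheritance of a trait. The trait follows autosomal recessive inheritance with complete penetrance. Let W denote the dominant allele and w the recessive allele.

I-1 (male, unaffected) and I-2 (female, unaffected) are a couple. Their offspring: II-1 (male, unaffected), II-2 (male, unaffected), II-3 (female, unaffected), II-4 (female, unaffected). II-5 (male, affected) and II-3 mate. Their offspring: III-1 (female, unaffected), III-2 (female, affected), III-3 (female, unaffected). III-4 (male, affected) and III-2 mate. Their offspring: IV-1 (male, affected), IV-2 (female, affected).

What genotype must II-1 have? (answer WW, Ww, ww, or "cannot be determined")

II-1's phenotype allows WW or Ww, and no parent or child forces a single allele at both positions; consistent genotype assignments exist with II-1 as WW or Ww.

cannot be determined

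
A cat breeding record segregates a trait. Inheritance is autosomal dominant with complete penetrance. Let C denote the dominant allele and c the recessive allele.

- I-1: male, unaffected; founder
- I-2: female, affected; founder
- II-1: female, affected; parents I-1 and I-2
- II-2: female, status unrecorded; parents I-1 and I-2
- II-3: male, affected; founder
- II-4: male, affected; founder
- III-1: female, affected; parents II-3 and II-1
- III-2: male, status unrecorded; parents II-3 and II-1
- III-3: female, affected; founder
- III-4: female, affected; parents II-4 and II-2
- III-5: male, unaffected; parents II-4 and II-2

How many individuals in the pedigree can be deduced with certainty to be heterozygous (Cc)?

Obligate heterozygotes: II-1 is affected so carries C and received c from I-1 (cc), so II-1 is Cc; II-4 is affected so carries C and passed c to III-5 (cc), so II-4 is Cc.
Every other individual is either homozygous by phenotype or has at least one consistent homozygous assignment, so the count is 2.

2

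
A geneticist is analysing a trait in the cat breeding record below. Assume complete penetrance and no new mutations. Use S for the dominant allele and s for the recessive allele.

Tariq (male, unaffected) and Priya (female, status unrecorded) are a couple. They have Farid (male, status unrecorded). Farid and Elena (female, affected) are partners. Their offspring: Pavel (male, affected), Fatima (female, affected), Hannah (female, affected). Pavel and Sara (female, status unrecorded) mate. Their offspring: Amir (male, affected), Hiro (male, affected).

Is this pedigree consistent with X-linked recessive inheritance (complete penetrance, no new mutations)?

A consistent assignment under X-linked recessive exists: Tariq X^S Y, Priya X^S X^s, Farid X^s Y, Elena X^s X^s, Pavel X^s Y, Fatima X^s X^s, Hannah X^s X^s, Sara X^S X^s, Amir X^s Y, Hiro X^s Y.
In this assignment every recorded phenotype matches its genotype and every non-founder's genotype is obtainable from its parents' genotypes, so the pedigree is consistent.

Yes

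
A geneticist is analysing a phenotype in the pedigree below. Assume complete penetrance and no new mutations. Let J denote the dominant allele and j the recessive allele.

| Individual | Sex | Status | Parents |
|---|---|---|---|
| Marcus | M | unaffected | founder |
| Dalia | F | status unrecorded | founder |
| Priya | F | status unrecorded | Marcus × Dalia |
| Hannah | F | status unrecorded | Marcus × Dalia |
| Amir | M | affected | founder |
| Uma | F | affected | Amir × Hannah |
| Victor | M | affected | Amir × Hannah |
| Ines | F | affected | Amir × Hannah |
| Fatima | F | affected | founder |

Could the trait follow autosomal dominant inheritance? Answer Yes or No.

A consistent assignment under autosomal dominant exists: Marcus jj, Dalia JJ, Priya Jj, Hannah Jj, Amir JJ, Uma JJ, Victor JJ, Ines JJ, Fatima JJ.
In this assignment every recorded phenotype matches its genotype and every non-founder's genotype is obtainable from its parents' genotypes, so the pedigree is consistent.

Yes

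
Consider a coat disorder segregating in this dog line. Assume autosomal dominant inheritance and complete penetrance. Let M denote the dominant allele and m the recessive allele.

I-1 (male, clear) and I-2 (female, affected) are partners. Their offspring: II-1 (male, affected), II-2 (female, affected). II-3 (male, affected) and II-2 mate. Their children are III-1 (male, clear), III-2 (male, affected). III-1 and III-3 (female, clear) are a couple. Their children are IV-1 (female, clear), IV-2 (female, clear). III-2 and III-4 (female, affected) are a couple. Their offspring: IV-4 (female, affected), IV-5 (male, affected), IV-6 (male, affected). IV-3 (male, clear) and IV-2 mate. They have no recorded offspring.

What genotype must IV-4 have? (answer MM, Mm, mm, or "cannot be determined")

cannot be determined

IV-4's phenotype allows MM or Mm, and no parent or child forces a single allele at both positions; consistent genotype assignments exist with IV-4 as MM or Mm.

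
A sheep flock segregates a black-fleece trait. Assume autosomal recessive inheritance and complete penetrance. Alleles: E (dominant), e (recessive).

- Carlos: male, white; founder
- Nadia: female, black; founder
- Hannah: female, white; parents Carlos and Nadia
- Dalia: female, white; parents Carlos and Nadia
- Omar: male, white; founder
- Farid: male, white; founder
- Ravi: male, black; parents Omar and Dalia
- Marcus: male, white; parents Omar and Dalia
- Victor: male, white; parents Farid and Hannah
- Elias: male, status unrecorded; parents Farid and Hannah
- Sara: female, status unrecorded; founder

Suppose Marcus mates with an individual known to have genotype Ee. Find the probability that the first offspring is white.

Omar is white so carries E and passed e to Ravi (ee), so Omar is Ee.
Dalia is white so carries E and received e from Nadia (ee), so Dalia is Ee.
Marcus is a white offspring of Omar (Ee) × Dalia (Ee), whose cross gives 1/4 EE : 1/2 Ee : 1/4 ee; conditioning on being white, Marcus is EE with probability 1/3, Ee with probability 2/3.
Summing over parental genotype combinations, P(offspring is white) = 1/3·1 + 2/3·3/4 = 5/6.

5/6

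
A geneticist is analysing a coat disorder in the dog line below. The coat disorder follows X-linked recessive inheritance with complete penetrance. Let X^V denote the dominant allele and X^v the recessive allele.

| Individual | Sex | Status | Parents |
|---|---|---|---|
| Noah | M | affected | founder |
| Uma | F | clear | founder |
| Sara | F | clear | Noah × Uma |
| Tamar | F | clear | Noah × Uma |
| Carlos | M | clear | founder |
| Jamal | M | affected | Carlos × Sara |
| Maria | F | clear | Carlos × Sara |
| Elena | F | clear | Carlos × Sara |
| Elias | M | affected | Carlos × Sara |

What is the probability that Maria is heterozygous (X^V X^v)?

Carlos is clear, so Carlos is X^V Y.
Sara is clear so carries V and received v from Noah (X^v Y), so Sara is X^V X^v.
Their cross gives offspring ratios 1/2 X^V X^V : 1/2 X^V X^v. Conditioning on Maria being clear, P(X^V X^v) = 1/2 / 1 = 1/2.

1/2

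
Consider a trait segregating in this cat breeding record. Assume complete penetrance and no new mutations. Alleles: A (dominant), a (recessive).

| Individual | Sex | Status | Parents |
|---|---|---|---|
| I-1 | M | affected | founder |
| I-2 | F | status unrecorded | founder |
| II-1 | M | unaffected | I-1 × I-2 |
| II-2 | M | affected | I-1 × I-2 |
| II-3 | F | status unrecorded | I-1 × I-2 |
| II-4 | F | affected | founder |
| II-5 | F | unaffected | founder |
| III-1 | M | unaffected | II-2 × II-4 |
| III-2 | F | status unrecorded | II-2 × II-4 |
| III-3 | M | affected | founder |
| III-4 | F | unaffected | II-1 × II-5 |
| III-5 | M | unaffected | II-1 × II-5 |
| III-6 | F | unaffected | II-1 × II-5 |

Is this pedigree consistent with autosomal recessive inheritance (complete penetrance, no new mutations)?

No

Under autosomal recessive, III-1 (unaffected, male) cannot arise from II-2 (affected) × II-4 (affected).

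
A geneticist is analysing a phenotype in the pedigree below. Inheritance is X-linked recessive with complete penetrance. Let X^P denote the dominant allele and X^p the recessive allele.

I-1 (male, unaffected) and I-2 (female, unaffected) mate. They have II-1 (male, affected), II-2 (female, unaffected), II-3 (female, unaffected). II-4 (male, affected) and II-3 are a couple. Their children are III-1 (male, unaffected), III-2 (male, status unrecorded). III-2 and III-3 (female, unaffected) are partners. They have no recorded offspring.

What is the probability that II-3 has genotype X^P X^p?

1/3

I-1 is unaffected, so I-1 is X^P Y.
I-2 is unaffected so carries P and passed p to II-1 (X^p Y), so I-2 is X^P X^p.
Their cross gives offspring ratios 1/2 X^P X^P : 1/2 X^P X^p. Conditioning on II-3 being unaffected, P(X^P X^p) = 1/2 / 1 = 1/2 before taking II-3's own offspring into account.
II-4 is affected, so II-4 is X^p Y.
Now use II-3's offspring. Probability of each recorded status — unaffected son III-1: 1/2 if II-3 is X^P X^p, 1 if X^P X^P. (III-2: equally likely either way, so uninformative.)
Bayes: P(X^P X^p) = 1/2·1/2 / (1/2·1/2 + 1/2·1) = 1/3.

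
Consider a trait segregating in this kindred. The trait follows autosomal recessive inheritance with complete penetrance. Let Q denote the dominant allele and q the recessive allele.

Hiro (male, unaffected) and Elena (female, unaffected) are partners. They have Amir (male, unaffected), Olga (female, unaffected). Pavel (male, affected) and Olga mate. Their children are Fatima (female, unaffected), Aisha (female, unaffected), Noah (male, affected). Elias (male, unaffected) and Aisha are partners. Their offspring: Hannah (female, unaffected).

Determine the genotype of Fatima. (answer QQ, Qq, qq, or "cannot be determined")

From phenotype alone, Fatima is QQ or Qq.
Fatima is unaffected so carries Q and received q from Pavel (qq), so Fatima is Qq.

Qq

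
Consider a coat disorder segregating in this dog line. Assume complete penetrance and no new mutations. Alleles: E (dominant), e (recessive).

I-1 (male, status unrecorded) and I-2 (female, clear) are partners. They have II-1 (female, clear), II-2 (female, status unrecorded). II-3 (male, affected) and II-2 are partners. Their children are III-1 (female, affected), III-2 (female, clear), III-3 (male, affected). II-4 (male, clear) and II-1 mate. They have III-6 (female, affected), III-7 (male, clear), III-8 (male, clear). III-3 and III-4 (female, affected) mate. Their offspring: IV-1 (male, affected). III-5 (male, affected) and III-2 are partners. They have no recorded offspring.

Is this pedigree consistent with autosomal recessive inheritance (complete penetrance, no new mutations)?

A consistent assignment under autosomal recessive exists: I-1 EE, I-2 Ee, II-1 Ee, II-2 Ee, II-3 ee, II-4 Ee, III-1 ee, III-2 Ee, III-3 ee, III-4 ee, III-5 ee, III-6 ee, III-7 EE, III-8 EE, IV-1 ee.
In this assignment every recorded phenotype matches its genotype and every non-founder's genotype is obtainable from its parents' genotypes, so the pedigree is consistent.

Yes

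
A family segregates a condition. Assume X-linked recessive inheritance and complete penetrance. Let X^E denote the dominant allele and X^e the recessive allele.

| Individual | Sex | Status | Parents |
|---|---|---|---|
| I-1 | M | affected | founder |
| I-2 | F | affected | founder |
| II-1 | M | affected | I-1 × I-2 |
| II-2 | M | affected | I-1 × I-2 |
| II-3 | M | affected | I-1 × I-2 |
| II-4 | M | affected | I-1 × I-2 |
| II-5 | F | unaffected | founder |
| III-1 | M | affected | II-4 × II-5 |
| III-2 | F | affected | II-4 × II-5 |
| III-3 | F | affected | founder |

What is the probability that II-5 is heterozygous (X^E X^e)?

II-5 is unaffected so carries E and passed e to III-1 (X^e Y), so II-5 is X^E X^e, giving P(X^E X^e) = 1.

1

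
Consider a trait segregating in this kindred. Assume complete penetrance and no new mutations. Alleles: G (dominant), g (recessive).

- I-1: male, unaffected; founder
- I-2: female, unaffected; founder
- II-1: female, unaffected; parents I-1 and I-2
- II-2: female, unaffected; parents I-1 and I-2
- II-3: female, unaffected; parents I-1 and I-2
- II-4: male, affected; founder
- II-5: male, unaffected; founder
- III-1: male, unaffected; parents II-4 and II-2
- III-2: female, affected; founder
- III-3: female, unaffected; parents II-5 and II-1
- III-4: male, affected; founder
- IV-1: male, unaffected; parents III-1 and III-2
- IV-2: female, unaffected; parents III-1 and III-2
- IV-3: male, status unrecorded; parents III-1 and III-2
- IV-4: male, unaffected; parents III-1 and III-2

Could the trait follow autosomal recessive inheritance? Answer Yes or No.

Yes

A consistent assignment under autosomal recessive exists: I-1 GG, I-2 GG, II-1 GG, II-2 GG, II-3 GG, II-4 gg, II-5 GG, III-1 Gg, III-2 gg, III-3 GG, III-4 gg, IV-1 Gg, IV-2 Gg, IV-3 Gg, IV-4 Gg.
In this assignment every recorded phenotype matches its genotype and every non-founder's genotype is obtainable from its parents' genotypes, so the pedigree is consistent.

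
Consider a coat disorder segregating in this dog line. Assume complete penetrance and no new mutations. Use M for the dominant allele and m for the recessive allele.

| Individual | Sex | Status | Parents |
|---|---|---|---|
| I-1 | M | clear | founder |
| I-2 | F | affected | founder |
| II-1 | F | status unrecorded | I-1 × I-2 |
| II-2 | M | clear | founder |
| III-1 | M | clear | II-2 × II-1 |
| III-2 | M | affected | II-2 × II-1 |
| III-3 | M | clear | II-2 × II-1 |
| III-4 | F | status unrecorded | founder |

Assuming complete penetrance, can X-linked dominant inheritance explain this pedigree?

Yes

A consistent assignment under X-linked dominant exists: I-1 X^m Y, I-2 X^M X^M, II-1 X^M X^m, II-2 X^m Y, III-1 X^m Y, III-2 X^M Y, III-3 X^m Y, III-4 X^M X^M.
In this assignment every recorded phenotype matches its genotype and every non-founder's genotype is obtainable from its parents' genotypes, so the pedigree is consistent.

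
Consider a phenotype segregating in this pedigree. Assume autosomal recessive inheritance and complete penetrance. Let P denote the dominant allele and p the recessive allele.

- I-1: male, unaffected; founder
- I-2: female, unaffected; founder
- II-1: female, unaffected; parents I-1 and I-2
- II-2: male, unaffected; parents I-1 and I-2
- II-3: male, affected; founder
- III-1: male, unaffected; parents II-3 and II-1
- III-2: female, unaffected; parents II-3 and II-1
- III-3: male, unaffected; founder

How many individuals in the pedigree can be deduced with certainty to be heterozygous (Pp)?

2

Obligate heterozygotes: III-1 is unaffected so carries P and received p from II-3 (pp), so III-1 is Pp; III-2 is unaffected so carries P and received p from II-3 (pp), so III-2 is Pp.
Every other individual is either homozygous by phenotype or has at least one consistent homozygous assignment, so the count is 2.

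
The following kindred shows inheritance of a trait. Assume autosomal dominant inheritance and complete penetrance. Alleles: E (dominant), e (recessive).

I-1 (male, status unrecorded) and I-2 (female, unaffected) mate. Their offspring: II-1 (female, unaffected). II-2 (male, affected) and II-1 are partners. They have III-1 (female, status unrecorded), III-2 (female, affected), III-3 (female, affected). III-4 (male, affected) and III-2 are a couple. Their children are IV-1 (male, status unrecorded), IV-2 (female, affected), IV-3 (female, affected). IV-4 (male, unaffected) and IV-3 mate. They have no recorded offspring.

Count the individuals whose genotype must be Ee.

2

Obligate heterozygotes: III-2 is affected so carries E and received e from II-1 (ee), so III-2 is Ee; III-3 is affected so carries E and received e from II-1 (ee), so III-3 is Ee.
Every other individual is either homozygous by phenotype or has at least one consistent homozygous assignment, so the count is 2.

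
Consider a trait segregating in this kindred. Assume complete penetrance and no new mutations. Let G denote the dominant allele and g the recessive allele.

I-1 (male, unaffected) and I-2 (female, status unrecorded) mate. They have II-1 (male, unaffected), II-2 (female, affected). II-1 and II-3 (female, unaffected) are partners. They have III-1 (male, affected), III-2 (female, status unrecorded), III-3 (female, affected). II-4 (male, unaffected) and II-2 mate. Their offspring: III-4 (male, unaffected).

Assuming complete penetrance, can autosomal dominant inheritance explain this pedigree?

No

Under autosomal dominant, III-1 (affected, male) cannot arise from II-1 (unaffected) × II-3 (unaffected).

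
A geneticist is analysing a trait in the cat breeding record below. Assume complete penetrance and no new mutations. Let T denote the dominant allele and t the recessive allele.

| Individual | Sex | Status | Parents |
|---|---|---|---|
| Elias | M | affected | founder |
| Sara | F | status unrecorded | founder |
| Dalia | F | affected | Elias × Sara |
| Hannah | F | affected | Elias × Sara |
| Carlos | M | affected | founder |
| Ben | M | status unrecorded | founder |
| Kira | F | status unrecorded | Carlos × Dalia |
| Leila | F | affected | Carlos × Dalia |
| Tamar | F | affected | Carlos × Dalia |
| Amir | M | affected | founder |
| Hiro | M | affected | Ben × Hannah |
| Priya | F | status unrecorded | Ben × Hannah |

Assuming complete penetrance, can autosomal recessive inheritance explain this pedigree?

A consistent assignment under autosomal recessive exists: Elias tt, Sara Tt, Dalia tt, Hannah tt, Carlos tt, Ben Tt, Kira tt, Leila tt, Tamar tt, Amir tt, Hiro tt, Priya Tt.
In this assignment every recorded phenotype matches its genotype and every non-founder's genotype is obtainable from its parents' genotypes, so the pedigree is consistent.

Yes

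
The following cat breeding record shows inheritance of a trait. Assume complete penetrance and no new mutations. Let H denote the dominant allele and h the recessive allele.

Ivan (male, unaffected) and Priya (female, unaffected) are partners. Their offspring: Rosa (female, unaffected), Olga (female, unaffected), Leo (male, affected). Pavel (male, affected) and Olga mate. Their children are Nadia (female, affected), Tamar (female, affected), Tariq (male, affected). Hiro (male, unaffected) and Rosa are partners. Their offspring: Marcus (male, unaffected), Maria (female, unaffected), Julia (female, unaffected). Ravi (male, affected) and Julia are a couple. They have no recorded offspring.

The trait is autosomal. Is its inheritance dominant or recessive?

recessive

Ivan and Priya are both unaffected yet have an affected child Leo. Under dominance, an affected child requires at least one affected parent, so the trait cannot be dominant.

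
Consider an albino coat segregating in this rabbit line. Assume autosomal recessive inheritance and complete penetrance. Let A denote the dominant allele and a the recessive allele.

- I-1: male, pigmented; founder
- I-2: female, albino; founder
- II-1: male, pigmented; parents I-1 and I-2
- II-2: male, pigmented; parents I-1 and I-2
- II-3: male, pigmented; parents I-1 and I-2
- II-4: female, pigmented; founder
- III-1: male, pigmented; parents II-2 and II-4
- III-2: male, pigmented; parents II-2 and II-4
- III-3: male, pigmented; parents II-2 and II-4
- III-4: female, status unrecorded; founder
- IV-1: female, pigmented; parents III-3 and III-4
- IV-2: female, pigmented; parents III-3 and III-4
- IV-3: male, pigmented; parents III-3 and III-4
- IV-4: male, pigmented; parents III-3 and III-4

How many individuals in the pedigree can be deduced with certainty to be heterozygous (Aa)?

3

Obligate heterozygotes: II-1 is pigmented so carries A and received a from I-2 (aa), so II-1 is Aa; II-2 is pigmented so carries A and received a from I-2 (aa), so II-2 is Aa; II-3 is pigmented so carries A and received a from I-2 (aa), so II-3 is Aa.
Every other individual is either homozygous by phenotype or has at least one consistent homozygous assignment, so the count is 3.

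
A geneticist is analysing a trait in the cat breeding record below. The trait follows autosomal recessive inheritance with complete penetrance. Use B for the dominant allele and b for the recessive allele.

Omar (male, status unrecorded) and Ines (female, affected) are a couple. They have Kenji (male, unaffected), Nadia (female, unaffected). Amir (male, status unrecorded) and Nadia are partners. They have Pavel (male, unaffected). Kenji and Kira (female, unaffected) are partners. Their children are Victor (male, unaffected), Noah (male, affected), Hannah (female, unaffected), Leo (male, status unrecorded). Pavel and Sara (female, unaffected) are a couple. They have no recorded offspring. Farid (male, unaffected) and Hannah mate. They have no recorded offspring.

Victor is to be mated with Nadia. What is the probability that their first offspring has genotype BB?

1/3

Kenji is unaffected so carries B and received b from Ines (bb), so Kenji is Bb.
Kira is unaffected so carries B and passed b to Noah (bb), so Kira is Bb.
Victor is an unaffected offspring of Kenji (Bb) × Kira (Bb), whose cross gives 1/4 BB : 1/2 Bb : 1/4 bb; conditioning on being unaffected, Victor is BB with probability 1/3, Bb with probability 2/3.
Nadia is unaffected so carries B and received b from Ines (bb), so Nadia is Bb.
Summing over parental genotype combinations, P(offspring has genotype BB) = 1/3·1/2 + 2/3·1/4 = 1/3.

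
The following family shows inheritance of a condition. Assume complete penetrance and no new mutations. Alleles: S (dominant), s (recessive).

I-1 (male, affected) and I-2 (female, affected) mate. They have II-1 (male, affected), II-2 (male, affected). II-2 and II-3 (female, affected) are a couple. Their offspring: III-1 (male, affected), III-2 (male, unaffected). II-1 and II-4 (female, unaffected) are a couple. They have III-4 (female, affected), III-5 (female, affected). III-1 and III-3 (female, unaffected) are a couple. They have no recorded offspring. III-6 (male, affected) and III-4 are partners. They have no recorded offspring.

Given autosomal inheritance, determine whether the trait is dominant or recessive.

dominant

II-2 and II-3 are both affected yet have an unaffected child III-2. Under a recessive model two affected parents are homozygous and every child would be affected, so the trait cannot be recessive.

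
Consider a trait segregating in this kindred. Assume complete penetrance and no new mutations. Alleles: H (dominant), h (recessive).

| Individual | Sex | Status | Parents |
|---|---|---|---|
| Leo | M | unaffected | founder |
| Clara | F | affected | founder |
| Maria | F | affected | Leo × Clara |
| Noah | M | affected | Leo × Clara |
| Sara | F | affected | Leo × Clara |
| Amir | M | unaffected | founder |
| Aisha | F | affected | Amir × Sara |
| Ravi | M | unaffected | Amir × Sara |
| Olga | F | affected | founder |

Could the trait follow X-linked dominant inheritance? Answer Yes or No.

A consistent assignment under X-linked dominant exists: Leo X^h Y, Clara X^H X^H, Maria X^H X^h, Noah X^H Y, Sara X^H X^h, Amir X^h Y, Aisha X^H X^h, Ravi X^h Y, Olga X^H X^H.
In this assignment every recorded phenotype matches its genotype and every non-founder's genotype is obtainable from its parents' genotypes, so the pedigree is consistent.

Yes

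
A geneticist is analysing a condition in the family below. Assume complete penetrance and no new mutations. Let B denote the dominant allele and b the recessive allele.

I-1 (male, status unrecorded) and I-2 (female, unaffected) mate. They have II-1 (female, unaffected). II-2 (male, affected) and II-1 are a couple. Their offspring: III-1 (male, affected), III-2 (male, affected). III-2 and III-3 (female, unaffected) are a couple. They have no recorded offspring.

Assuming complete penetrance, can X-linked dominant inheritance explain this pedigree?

Under X-linked dominant, III-1 (affected, male) cannot arise from II-2 (affected) × II-1 (unaffected).

No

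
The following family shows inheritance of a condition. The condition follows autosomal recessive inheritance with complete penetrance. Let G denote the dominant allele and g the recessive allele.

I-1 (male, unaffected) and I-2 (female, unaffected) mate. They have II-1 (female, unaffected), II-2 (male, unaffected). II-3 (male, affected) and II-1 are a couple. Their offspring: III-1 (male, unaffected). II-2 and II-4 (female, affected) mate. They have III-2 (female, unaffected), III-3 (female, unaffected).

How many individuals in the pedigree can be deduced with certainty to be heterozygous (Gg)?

Obligate heterozygotes: III-1 is unaffected so carries G and received g from II-3 (gg), so III-1 is Gg; III-2 is unaffected so carries G and received g from II-4 (gg), so III-2 is Gg; III-3 is unaffected so carries G and received g from II-4 (gg), so III-3 is Gg.
Every other individual is either homozygous by phenotype or has at least one consistent homozygous assignment, so the count is 3.

3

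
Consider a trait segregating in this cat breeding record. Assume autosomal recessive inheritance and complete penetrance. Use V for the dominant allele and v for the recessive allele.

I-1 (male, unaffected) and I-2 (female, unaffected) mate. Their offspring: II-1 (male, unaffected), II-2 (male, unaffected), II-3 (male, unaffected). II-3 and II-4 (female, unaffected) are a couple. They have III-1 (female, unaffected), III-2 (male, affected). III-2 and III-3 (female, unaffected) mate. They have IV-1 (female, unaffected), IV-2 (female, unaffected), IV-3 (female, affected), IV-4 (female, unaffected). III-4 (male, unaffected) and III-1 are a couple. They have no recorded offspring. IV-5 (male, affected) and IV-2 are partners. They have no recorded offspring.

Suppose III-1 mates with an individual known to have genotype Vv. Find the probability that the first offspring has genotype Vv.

II-3 is unaffected so carries V and passed v to III-2 (vv), so II-3 is Vv.
II-4 is unaffected so carries V and passed v to III-2 (vv), so II-4 is Vv.
III-1 is an unaffected offspring of II-3 (Vv) × II-4 (Vv), whose cross gives 1/4 VV : 1/2 Vv : 1/4 vv; conditioning on being unaffected, III-1 is VV with probability 1/3, Vv with probability 2/3.
Summing over parental genotype combinations, P(offspring has genotype Vv) = 1/3·1/2 + 2/3·1/2 = 1/2.

1/2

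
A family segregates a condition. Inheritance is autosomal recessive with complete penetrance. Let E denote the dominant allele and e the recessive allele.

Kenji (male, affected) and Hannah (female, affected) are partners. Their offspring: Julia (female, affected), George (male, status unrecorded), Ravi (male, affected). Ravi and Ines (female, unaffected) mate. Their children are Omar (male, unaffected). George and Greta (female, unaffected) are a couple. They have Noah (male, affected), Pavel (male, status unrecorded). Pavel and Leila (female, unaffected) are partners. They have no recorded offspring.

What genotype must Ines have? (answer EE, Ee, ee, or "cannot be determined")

cannot be determined

Ines's phenotype allows EE or Ee, and no parent or child forces a single allele at both positions; consistent genotype assignments exist with Ines as EE or Ee.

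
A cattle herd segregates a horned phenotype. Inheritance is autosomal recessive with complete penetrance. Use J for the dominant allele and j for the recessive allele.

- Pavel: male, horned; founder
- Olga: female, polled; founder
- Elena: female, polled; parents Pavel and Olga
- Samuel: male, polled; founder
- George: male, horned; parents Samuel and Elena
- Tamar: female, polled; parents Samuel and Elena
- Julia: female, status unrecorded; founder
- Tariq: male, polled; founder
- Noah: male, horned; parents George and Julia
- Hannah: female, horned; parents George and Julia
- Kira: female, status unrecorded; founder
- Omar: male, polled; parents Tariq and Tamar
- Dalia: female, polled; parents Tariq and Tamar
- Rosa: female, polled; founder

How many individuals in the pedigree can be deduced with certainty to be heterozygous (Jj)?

2

Obligate heterozygotes: Elena is polled so carries J and received j from Pavel (jj), so Elena is Jj; Samuel is polled so carries J and passed j to George (jj), so Samuel is Jj.
Every other individual is either homozygous by phenotype or has at least one consistent homozygous assignment, so the count is 2.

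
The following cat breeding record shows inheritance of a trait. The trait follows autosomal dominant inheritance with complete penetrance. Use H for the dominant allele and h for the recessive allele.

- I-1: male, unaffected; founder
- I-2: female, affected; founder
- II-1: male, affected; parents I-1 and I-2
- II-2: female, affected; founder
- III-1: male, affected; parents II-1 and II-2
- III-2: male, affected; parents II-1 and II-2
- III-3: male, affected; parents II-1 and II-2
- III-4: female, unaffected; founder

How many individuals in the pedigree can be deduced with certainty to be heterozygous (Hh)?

Obligate heterozygotes: II-1 is affected so carries H and received h from I-1 (hh), so II-1 is Hh.
Every other individual is either homozygous by phenotype or has at least one consistent homozygous assignment, so the count is 1.

1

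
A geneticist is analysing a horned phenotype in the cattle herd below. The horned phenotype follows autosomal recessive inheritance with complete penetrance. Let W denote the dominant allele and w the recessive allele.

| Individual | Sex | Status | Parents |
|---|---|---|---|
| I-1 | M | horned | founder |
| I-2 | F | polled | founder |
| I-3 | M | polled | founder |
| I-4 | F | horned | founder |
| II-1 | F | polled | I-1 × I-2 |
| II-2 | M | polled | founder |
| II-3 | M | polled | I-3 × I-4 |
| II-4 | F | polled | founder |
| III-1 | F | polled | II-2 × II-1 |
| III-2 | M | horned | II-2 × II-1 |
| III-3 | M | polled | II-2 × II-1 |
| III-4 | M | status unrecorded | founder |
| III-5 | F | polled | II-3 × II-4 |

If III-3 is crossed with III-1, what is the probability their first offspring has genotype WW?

4/9

II-2 is polled so carries W and passed w to III-2 (ww), so II-2 is Ww.
II-1 is polled so carries W and received w from I-1 (ww), so II-1 is Ww.
III-3 is a polled offspring of II-2 (Ww) × II-1 (Ww), whose cross gives 1/4 WW : 1/2 Ww : 1/4 ww; conditioning on being polled, III-3 is WW with probability 1/3, Ww with probability 2/3.
III-1 is a polled offspring of II-2 (Ww) × II-1 (Ww), whose cross gives 1/4 WW : 1/2 Ww : 1/4 ww; conditioning on being polled, III-1 is WW with probability 1/3, Ww with probability 2/3.
Summing over parental genotype combinations, P(offspring has genotype WW) = 1/9·1 + 2/9·1/2 + 2/9·1/2 + 4/9·1/4 = 4/9.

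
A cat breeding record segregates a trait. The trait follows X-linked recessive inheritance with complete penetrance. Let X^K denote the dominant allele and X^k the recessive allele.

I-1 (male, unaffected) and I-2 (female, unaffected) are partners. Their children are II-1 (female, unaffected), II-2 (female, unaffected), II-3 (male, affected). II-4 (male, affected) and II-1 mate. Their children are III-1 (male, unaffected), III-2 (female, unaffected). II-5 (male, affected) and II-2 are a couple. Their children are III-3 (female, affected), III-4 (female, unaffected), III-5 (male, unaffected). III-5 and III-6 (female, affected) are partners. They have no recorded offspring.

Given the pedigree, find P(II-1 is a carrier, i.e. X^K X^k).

1/5

I-1 is unaffected, so I-1 is X^K Y.
I-2 is unaffected so carries K and passed k to II-2 (X^K X^k, whose K came from I-1), so I-2 is X^K X^k.
Their cross gives offspring ratios 1/2 X^K X^K : 1/2 X^K X^k. Conditioning on II-1 being unaffected, P(X^K X^k) = 1/2 / 1 = 1/2 before taking II-1's own offspring into account.
II-4 is affected, so II-4 is X^k Y.
Now use II-1's offspring. Probability of each recorded status — unaffected son III-1: 1/2 if II-1 is X^K X^k, 1 if X^K X^K; unaffected daughter III-2: 1/2 if II-1 is X^K X^k, 1 if X^K X^K.
Bayes: P(X^K X^k) = 1/2·1/4 / (1/2·1/4 + 1/2·1) = 1/5.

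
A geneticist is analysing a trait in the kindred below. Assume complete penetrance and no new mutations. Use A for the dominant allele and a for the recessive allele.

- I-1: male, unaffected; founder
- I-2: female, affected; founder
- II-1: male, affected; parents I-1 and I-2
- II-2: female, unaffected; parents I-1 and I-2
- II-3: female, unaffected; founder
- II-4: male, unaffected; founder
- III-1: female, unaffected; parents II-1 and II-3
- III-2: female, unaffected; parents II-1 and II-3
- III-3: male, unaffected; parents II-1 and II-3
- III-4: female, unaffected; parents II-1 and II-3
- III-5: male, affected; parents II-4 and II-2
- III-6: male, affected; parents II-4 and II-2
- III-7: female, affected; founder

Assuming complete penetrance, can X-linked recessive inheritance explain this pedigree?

Yes

A consistent assignment under X-linked recessive exists: I-1 X^A Y, I-2 X^a X^a, II-1 X^a Y, II-2 X^A X^a, II-3 X^A X^A, II-4 X^A Y, III-1 X^A X^a, III-2 X^A X^a, III-3 X^A Y, III-4 X^A X^a, III-5 X^a Y, III-6 X^a Y, III-7 X^a X^a.
In this assignment every recorded phenotype matches its genotype and every non-founder's genotype is obtainable from its parents' genotypes, so the pedigree is consistent.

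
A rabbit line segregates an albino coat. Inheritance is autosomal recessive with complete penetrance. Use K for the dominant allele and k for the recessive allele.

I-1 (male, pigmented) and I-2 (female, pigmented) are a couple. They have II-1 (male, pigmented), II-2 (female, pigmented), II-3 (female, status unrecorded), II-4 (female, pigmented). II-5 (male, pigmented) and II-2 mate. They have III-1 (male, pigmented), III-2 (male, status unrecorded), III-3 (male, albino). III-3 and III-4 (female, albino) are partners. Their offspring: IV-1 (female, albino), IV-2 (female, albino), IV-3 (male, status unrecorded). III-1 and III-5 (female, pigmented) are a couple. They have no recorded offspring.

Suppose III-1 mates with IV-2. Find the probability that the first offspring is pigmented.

II-5 is pigmented so carries K and passed k to III-3 (kk), so II-5 is Kk.
II-2 is pigmented so carries K and passed k to III-3 (kk), so II-2 is Kk.
III-1 is a pigmented offspring of II-5 (Kk) × II-2 (Kk), whose cross gives 1/4 KK : 1/2 Kk : 1/4 kk; conditioning on being pigmented, III-1 is KK with probability 1/3, Kk with probability 2/3.
IV-2 is albino, so IV-2 is kk.
Summing over parental genotype combinations, P(offspring is pigmented) = 1/3·1 + 2/3·1/2 = 2/3.

2/3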